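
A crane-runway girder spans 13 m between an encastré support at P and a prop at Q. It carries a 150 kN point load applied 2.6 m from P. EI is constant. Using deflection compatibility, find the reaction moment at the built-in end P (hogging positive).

Release the roller at Q. Primary structure: cantilever fixed at P.
Primary-structure tip deflection at Q by superposition:
  point load 150 at a = 2.6: Pa²(3L − a)/(6EI) = 6152/EI
Flexibility coefficient — unit upward force at Q: δ_{QQ} = L³/(3EI) = 732.3/EI.
Compatibility at Q: δ_0 − R_Q·δ_{QQ} = 0, so R_Q = 6152/732.3 = 8.4 kN.
Moment equilibrium about P: M_P = Σ(load moments about P) − R_Q·L = 390 − 8.4×13 = 280.8 kN·m.

M_P = 280.8 kN·m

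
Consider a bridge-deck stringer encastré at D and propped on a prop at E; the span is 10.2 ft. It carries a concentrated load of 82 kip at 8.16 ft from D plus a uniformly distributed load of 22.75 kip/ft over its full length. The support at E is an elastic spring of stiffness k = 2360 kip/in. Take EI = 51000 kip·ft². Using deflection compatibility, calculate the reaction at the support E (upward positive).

Release the roller at E. Primary structure: cantilever fixed at D.
Free-end deflection of the primary structure under the applied loading (downward +):
  point load 82 at a = 8.16: Pa²(3L − a)/(6EI) = 20420/EI
  UDL 22.75: wL⁴/(8EI) = 30782/EI
  δ_0 = 51202/EI
Flexibility coefficient — unit upward force at E: δ_{EE} = L³/(3EI) = 353.7/EI.
With EI = 51000 kip·ft²: δ_0 = 1.004 ft and δ_{EE} = 0.006936 ft/kip.
Compatibility — the spring shortens by R_E/k under the reaction it provides: δ_0 − R_E·δ_{EE} = R_E/k. With 1/k = 1/(2360×12) ft/kip = 0.000035 ft/kip, R_E = δ_0 / (δ_{EE} + 1/k) = 1.004 / (0.006936 + 0.000035) = 144 kip.

R_E = 144 kip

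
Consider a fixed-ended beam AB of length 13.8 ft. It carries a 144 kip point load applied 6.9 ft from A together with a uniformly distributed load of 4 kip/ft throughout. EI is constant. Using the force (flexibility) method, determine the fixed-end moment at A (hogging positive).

M_A = 311.9 kip·ft

Release both end moments; the primary structure is a simply-supported span AB with redundants M_A and M_B.
End rotations of the released simple span under the applied load (×1/EI):
  at A: point load 144 at a = 6.9: Pab(L + b)/(6LEI) = 1714/EI
  at B: point load 144 at a = 6.9: Pab(L + a)/(6LEI) = 1714/EI
  at A: UDL 4: wL³/(24EI) = 438/EI
  at B: UDL 4: wL³/(24EI) = 438/EI
  θ_A0 = 2152/EI,  θ_B0 = 2152/EI
Flexibility coefficients: a unit moment at one end gives L/(3EI) there and L/(6EI) at the far end, so f₁₁ = f₂₂ = 4.6/EI and f₁₂ = f₂₁ = 2.3/EI.
Compatibility — zero rotation at each built-in end:
  4.6 M_A + 2.3 M_B = 2152
  2.3 M_A + 4.6 M_B = 2152
Solving the pair gives M_A = 311.9 kip·ft and M_B = 311.9 kip·ft (hogging).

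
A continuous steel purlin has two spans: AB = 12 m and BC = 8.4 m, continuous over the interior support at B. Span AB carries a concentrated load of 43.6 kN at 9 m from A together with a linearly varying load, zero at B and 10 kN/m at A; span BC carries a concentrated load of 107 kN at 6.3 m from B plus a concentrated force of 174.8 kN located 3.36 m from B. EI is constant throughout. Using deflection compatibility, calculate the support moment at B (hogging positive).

Release continuity at B by inserting a hinge; the redundant is the internal moment M_B. The primary structure is two simply-supported spans AB and BC.
Discontinuity in slope at B on the released structure — sum the simple-span end rotations:
  span AB: point load 43.6 at a = 9: Pab(L + a)/(6LEI) = 343.4/EI
  span AB: triangular load, peak 10: 7w₀L³/(360EI) = 336/EI
  span BC: point load 107 at a = 6.3: Pab(L + b)/(6LEI) = 294.9/EI
  span BC: point load 174.8 at a = 3.36: Pab(L + b)/(6LEI) = 789.4/EI
  relative rotation θ_0 = (679.4 + 1084)/EI = 1764/EI
A unit hogging moment at B produces rotation L₁/(3EI) + L₂/(3EI) = 6.8/EI.
Slope continuity at B: θ_0 = M_B·6.8/EI, so M_B = 1764/6.8 = 259.4 kN·m (hogging).

M_B = 259.4 kN·m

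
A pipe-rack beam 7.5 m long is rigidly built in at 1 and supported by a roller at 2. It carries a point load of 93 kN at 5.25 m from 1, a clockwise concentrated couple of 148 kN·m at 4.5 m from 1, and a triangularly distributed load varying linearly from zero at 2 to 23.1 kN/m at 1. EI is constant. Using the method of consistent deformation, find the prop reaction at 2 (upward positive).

R_2 = 94.59 kN

Take the reaction at 2 as the redundant and release it; the primary structure is a cantilever fixed at 1.
Deflection at 2 on the released cantilever, summing each load's contribution:
  point load 93 at a = 5.25: Pa²(3L − a)/(6EI) = 7370/EI
  clockwise couple 148 at a = 4.5: M₀a(2L − a)/(2EI) = 3496/EI
  triangular load, peak 23.1 at the fixed end: w₀L⁴/(30EI) = 2436/EI
  δ_0 = 13302/EI
Tip deflection under a unit load at 2: L³/(3EI) = 140.6/EI.
Compatibility at 2: δ_0 − R_2·δ_{22} = 0, so R_2 = 13302/140.6 = 94.59 kN.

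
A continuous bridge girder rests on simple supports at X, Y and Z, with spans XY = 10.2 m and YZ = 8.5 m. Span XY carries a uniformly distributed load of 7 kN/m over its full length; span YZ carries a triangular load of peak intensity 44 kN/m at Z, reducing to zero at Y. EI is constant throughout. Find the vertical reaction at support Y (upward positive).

R_Y = 126.9 kN

Insert a hinge at Y; M_Y is the redundant, and each span becomes simply supported.
Rotations at Y on the released spans (each span's end-slope, ×1/EI):
  span XY: UDL 7: wL³/(24EI) = 309.5/EI
  span YZ: triangular load, peak 44: 7w₀L³/(360EI) = 525.4/EI
  relative rotation θ_0 = (309.5 + 525.4)/EI = 834.9/EI
A unit hogging moment at Y produces rotation L₁/(3EI) + L₂/(3EI) = 6.233/EI.
Slope continuity at Y: θ_0 = M_Y·6.233/EI, so M_Y = 834.9/6.233 = 133.9 kN·m (hogging).
Span XY, ΣM about X with M_Y applied at Y: R_Y^{XY}·10.2 = 364.1 + 133.9, so R_Y^{XY} = 48.83 kN and R_X = 71.4 − 48.83 = 22.57 kN.
Span YZ, ΣM about Z: R_Y^{YZ}·8.5 = 529.8 + 133.9, so R_Y^{YZ} = 78.09 kN and R_Z = 187 − 78.09 = 108.9 kN.
R_Y = 48.83 + 78.09 = 126.9 kN.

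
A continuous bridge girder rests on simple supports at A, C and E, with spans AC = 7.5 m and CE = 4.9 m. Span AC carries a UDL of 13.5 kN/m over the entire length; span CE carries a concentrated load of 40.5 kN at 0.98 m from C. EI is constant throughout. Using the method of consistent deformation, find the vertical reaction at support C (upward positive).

R_C = 106.2 kN

Release continuity at C by inserting a hinge; the redundant is the internal moment M_C. The primary structure is two simply-supported spans AC and CE.
End slopes at the hinge C, treating each span as simply supported:
  span AC: UDL 13.5: wL³/(24EI) = 237.3/EI
  span CE: point load 40.5 at a = 0.98: Pab(L + b)/(6LEI) = 46.68/EI
  relative rotation θ_0 = (237.3 + 46.68)/EI = 284/EI
A unit hogging moment at C produces rotation L₁/(3EI) + L₂/(3EI) = 4.133/EI.
Compatibility: M_C·(L₁+L₂)/(3EI) = θ_0, giving M_C = 68.7 kN·m (hogging).
Span AC, ΣM about A with M_C applied at C: R_C^{AC}·7.5 = 379.7 + 68.7, so R_C^{AC} = 59.79 kN and R_A = 101.2 − 59.79 = 41.46 kN.
Span CE, ΣM about E: R_C^{CE}·4.9 = 158.8 + 68.7, so R_C^{CE} = 46.42 kN and R_E = 40.5 − 46.42 = -5.921 kN.
R_C = 59.79 + 46.42 = 106.2 kN.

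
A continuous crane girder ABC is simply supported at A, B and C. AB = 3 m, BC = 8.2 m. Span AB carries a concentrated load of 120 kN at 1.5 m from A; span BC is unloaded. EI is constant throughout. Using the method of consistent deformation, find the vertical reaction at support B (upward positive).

R_B = 68.23 kN

Take M_B as the redundant. Released structure: two simple spans AB and BC with a hinge at B.
End slopes at the hinge B, treating each span as simply supported:
  span AB: point load 120 at a = 1.5: Pab(L + a)/(6LEI) = 67.5/EI
  relative rotation θ_0 = (67.5 + 0)/EI = 67.5/EI
A unit hogging moment at B produces rotation L₁/(3EI) + L₂/(3EI) = 3.733/EI.
Compatibility: M_B·(L₁+L₂)/(3EI) = θ_0, giving M_B = 18.08 kN·m (hogging).
Span AB, ΣM about A with M_B applied at B: R_B^{AB}·3 = 180 + 18.08, so R_B^{AB} = 66.03 kN and R_A = 120 − 66.03 = 53.97 kN.
Span BC, ΣM about C: R_B^{BC}·8.2 = 0 + 18.08, so R_B^{BC} = 2.205 kN and R_C = 0 − 2.205 = -2.205 kN.
R_B = 66.03 + 2.205 = 68.23 kN.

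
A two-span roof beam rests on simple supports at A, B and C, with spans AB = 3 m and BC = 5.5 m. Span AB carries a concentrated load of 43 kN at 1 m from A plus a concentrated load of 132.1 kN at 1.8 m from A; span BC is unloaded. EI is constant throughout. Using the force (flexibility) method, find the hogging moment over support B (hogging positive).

Insert a hinge at B; M_B is the redundant, and each span becomes simply supported.
Discontinuity in slope at B on the released structure — sum the simple-span end rotations:
  span AB: point load 43 at a = 1: Pab(L + a)/(6LEI) = 19.11/EI
  span AB: point load 132.1 at a = 1.8: Pab(L + a)/(6LEI) = 76.09/EI
  relative rotation θ_0 = (95.2 + 0)/EI = 95.2/EI
A unit hogging moment at B produces rotation L₁/(3EI) + L₂/(3EI) = 2.833/EI.
Slope continuity at B: θ_0 = M_B·2.833/EI, so M_B = 95.2/2.833 = 33.6 kN·m (hogging).

M_B = 33.6 kN·m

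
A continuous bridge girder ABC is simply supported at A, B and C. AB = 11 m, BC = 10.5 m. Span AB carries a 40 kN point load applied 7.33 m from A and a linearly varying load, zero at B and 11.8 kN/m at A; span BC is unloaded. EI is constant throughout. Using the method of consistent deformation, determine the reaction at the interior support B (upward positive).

Insert a hinge at B; M_B is the redundant, and each span becomes simply supported.
End slopes at the hinge B, treating each span as simply supported:
  span AB: point load 40 at a = 7.33: Pab(L + a)/(6LEI) = 298.8/EI
  span AB: triangular load, peak 11.8: 7w₀L³/(360EI) = 305.4/EI
  relative rotation θ_0 = (604.2 + 0)/EI = 604.2/EI
A unit hogging moment at B produces rotation L₁/(3EI) + L₂/(3EI) = 7.167/EI.
Compatibility: M_B·(L₁+L₂)/(3EI) = θ_0, giving M_B = 84.31 kN·m (hogging).
Span AB, ΣM about A with M_B applied at B: R_B^{AB}·11 = 531.2 + 84.31, so R_B^{AB} = 55.95 kN and R_A = 104.9 − 55.95 = 48.95 kN.
Span BC, ΣM about C: R_B^{BC}·10.5 = 0 + 84.31, so R_B^{BC} = 8.03 kN and R_C = 0 − 8.03 = -8.03 kN.
R_B = 55.95 + 8.03 = 63.98 kN.

R_B = 63.98 kN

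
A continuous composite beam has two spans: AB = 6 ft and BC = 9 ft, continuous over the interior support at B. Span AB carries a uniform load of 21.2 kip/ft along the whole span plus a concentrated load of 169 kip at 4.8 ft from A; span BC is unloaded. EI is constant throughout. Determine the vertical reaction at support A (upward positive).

Release continuity at B by inserting a hinge; the redundant is the internal moment M_B. The primary structure is two simply-supported spans AB and BC.
Rotations at B on the released spans (each span's end-slope, ×1/EI):
  span AB: UDL 21.2: wL³/(24EI) = 190.8/EI
  span AB: point load 169 at a = 4.8: Pab(L + a)/(6LEI) = 292/EI
  relative rotation θ_0 = (482.8 + 0)/EI = 482.8/EI
A unit hogging moment at B produces rotation L₁/(3EI) + L₂/(3EI) = 5/EI.
Slope continuity at B: θ_0 = M_B·5/EI, so M_B = 482.8/5 = 96.57 kip·ft (hogging).
Span AB, ΣM about A with M_B applied at B: R_B^{AB}·6 = 1193 + 96.57, so R_B^{AB} = 214.9 kip and R_A = 296.2 − 214.9 = 81.31 kip.

R_A = 81.31 kip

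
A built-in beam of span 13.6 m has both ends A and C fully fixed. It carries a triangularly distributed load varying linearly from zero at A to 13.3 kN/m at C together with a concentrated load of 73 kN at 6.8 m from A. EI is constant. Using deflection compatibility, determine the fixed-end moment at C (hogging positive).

M_C = 247.1 kN·m

Take the two fixed-end moments M_A, M_C as redundants; the released structure is the simple span AC.
End rotations of the released simple span under the applied load (×1/EI):
  at A: triangular load, peak 13.3: 7w₀L³/(360EI) = 650.5/EI
  at C: triangular load, peak 13.3: w₀L³/(45EI) = 743.5/EI
  at A: point load 73 at a = 6.8: Pab(L + b)/(6LEI) = 843.9/EI
  at C: point load 73 at a = 6.8: Pab(L + a)/(6LEI) = 843.9/EI
  θ_A0 = 1494/EI,  θ_C0 = 1587/EI
Flexibility coefficients: a unit moment at one end gives L/(3EI) there and L/(6EI) at the far end, so f₁₁ = f₂₂ = 4.533/EI and f₁₂ = f₂₁ = 2.267/EI.
Compatibility — zero rotation at each built-in end:
  4.533 M_A + 2.267 M_C = 1494
  2.267 M_A + 4.533 M_C = 1587
Solving the pair gives M_A = 206.1 kN·m and M_C = 247.1 kN·m (hogging).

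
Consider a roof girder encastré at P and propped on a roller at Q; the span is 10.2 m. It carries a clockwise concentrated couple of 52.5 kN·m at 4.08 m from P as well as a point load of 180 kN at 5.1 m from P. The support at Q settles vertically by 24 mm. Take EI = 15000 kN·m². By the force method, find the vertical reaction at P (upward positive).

Remove the prop at Q; the released (primary) structure is a cantilever built in at P.
Free-end deflection of the primary structure under the applied loading (downward +):
  clockwise couple 52.5 at a = 4.08: M₀a(2L − a)/(2EI) = 1748/EI
  point load 180 at a = 5.1: Pa²(3L − a)/(6EI) = 19898/EI
  δ_0 = 21646/EI
Flexibility coefficient — unit upward force at Q: δ_{QQ} = L³/(3EI) = 353.7/EI.
With EI = 15000 kN·m²: δ_0 = 1.443 m and δ_{QQ} = 0.023582 m/kN.
Compatibility — the beam at Q must follow the support down by 0.024 m: δ_0 − R_Q·δ_{QQ} = 0.024, so R_Q = (1.443 − 0.024)/0.023582 = 60.17 kN.
Vertical equilibrium: R_P = ΣP − R_Q = 180 − 60.17 = 119.8 kN.

R_P = 119.8 kN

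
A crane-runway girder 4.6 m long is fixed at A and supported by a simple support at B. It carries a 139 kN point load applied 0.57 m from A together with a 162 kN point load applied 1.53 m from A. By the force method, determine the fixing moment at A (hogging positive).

M_A = 203 kN·m

Choose R_B as the redundant. The primary structure is the cantilever fixed at A.
Downward deflection at the released point B due to the loads:
  point load 139 at a = 0.57: Pa²(3L − a)/(6EI) = 99.58/EI
  point load 162 at a = 1.53: Pa²(3L − a)/(6EI) = 775.5/EI
  δ_0 = 875.1/EI
Tip deflection under a unit load at B: L³/(3EI) = 32.45/EI.
Compatibility at B: δ_0 − R_B·δ_{BB} = 0, so R_B = 875.1/32.45 = 26.97 kN.
Moment equilibrium about A: M_A = Σ(load moments about A) − R_B·L = 327.1 − 26.97×4.6 = 203 kN·m.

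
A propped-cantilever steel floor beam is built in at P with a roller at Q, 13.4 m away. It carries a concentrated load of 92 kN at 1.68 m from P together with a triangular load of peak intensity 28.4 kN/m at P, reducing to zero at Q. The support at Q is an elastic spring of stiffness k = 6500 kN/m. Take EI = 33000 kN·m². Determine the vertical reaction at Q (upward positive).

R_Q = 39.88 kN

Release the roller at Q. Primary structure: cantilever fixed at P.
Free-end deflection of the primary structure under the applied loading (downward +):
  point load 92 at a = 1.68: Pa²(3L − a)/(6EI) = 1667/EI
  triangular load, peak 28.4 at the fixed end: w₀L⁴/(30EI) = 30522/EI
  δ_0 = 32189/EI
Tip deflection under a unit load at Q: L³/(3EI) = 802/EI.
With EI = 33000 kN·m²: δ_0 = 0.97543 m and δ_{QQ} = 0.024304 m/kN.
Compatibility — the spring shortens by R_Q/k under the reaction it provides: δ_0 − R_Q·δ_{QQ} = R_Q/k. With 1/k = 0.000154 m/kN, R_Q = δ_0 / (δ_{QQ} + 1/k) = 0.97543 / (0.024304 + 0.000154) = 39.88 kN.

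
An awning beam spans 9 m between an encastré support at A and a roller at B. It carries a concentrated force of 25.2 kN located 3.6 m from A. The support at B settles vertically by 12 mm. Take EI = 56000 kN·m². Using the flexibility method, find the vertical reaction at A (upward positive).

R_A = 22.72 kN

Remove the prop at B; the released (primary) structure is a cantilever built in at A.
Downward deflection at the released point B due to the loads:
  point load 25.2 at a = 3.6: Pa²(3L − a)/(6EI) = 1274/EI
Tip deflection under a unit load at B: L³/(3EI) = 243/EI.
With EI = 56000 kN·m²: δ_0 = 0.022745 m and δ_{BB} = 0.004339 m/kN.
Compatibility — the beam at B must follow the support down by 0.012 m: δ_0 − R_B·δ_{BB} = 0.012, so R_B = (0.022745 − 0.012)/0.004339 = 2.476 kN.
Vertical equilibrium: R_A = ΣP − R_B = 25.2 − 2.476 = 22.72 kN.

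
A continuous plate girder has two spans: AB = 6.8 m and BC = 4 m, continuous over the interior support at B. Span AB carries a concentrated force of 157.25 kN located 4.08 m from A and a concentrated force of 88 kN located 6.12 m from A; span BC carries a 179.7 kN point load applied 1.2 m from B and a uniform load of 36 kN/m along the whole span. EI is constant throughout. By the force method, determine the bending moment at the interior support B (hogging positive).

M_B = 235.7 kN·m

Release continuity at B by inserting a hinge; the redundant is the internal moment M_B. The primary structure is two simply-supported spans AB and BC.
End slopes at the hinge B, treating each span as simply supported:
  span AB: point load 157.25 at a = 4.08: Pab(L + a)/(6LEI) = 465.4/EI
  span AB: point load 88 at a = 6.12: Pab(L + a)/(6LEI) = 116/EI
  span BC: point load 179.7 at a = 1.2: Pab(L + b)/(6LEI) = 171.1/EI
  span BC: UDL 36: wL³/(24EI) = 96/EI
  relative rotation θ_0 = (581.3 + 267.1)/EI = 848.4/EI
A unit hogging moment at B produces rotation L₁/(3EI) + L₂/(3EI) = 3.6/EI.
Slope continuity at B: θ_0 = M_B·3.6/EI, so M_B = 848.4/3.6 = 235.7 kN·m (hogging).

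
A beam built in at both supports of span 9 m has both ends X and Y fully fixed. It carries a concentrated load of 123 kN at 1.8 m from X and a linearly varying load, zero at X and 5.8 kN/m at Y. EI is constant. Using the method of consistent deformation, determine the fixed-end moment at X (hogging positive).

Release both end moments; the primary structure is a simply-supported span XY with redundants M_X and M_Y.
Simple-span end rotations at X and Y under the given loads:
  at X: point load 123 at a = 1.8: Pab(L + b)/(6LEI) = 478.2/EI
  at Y: point load 123 at a = 1.8: Pab(L + a)/(6LEI) = 318.8/EI
  at X: triangular load, peak 5.8: 7w₀L³/(360EI) = 82.22/EI
  at Y: triangular load, peak 5.8: w₀L³/(45EI) = 93.96/EI
  θ_X0 = 560.4/EI,  θ_Y0 = 412.8/EI
Flexibility coefficients: a unit moment at one end gives L/(3EI) there and L/(6EI) at the far end, so f₁₁ = f₂₂ = 3/EI and f₁₂ = f₂₁ = 1.5/EI.
Compatibility — zero rotation at each built-in end:
  3 M_X + 1.5 M_Y = 560.4
  1.5 M_X + 3 M_Y = 412.8
Solving the pair gives M_X = 157.4 kN·m and M_Y = 58.91 kN·m (hogging).

M_X = 157.4 kN·m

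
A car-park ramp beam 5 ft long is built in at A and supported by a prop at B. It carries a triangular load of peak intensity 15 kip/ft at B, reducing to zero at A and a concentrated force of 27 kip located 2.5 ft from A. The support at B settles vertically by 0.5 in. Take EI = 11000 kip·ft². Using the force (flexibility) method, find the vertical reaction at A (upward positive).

Choose R_B as the redundant. The primary structure is the cantilever fixed at A.
Primary-structure tip deflection at B by superposition:
  triangular load, peak 15 at the free end: 11w₀L⁴/(120EI) = 859.4/EI
  point load 27 at a = 2.5: Pa²(3L − a)/(6EI) = 351.6/EI
  δ_0 = 1211/EI
Flexibility coefficient — unit upward force at B: δ_{BB} = L³/(3EI) = 41.67/EI.
With EI = 11000 kip·ft²: δ_0 = 0.11009 ft and δ_{BB} = 0.003788 ft/kip.
Compatibility — the beam at B must follow the support down by 0.04167 ft: δ_0 − R_B·δ_{BB} = 0.04167, so R_B = (0.11009 − 0.04167)/0.003788 = 18.06 kip.
Vertical equilibrium: R_A = ΣP − R_B = 64.5 − 18.06 = 46.44 kip.

R_A = 46.44 kip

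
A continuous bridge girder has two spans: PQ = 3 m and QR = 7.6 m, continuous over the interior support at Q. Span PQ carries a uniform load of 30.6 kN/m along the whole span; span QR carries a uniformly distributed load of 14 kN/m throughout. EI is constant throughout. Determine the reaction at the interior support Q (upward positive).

Take M_Q as the redundant. Released structure: two simple spans PQ and QR with a hinge at Q.
End slopes at the hinge Q, treating each span as simply supported:
  span PQ: UDL 30.6: wL³/(24EI) = 34.42/EI
  span QR: UDL 14: wL³/(24EI) = 256.1/EI
  relative rotation θ_0 = (34.42 + 256.1)/EI = 290.5/EI
A unit hogging moment at Q produces rotation L₁/(3EI) + L₂/(3EI) = 3.533/EI.
Compatibility: M_Q·(L₁+L₂)/(3EI) = θ_0, giving M_Q = 82.22 kN·m (hogging).
Span PQ, ΣM about P with M_Q applied at Q: R_Q^{PQ}·3 = 137.7 + 82.22, so R_Q^{PQ} = 73.31 kN and R_P = 91.8 − 73.31 = 18.49 kN.
Span QR, ΣM about R: R_Q^{QR}·7.6 = 404.3 + 82.22, so R_Q^{QR} = 64.02 kN and R_R = 106.4 − 64.02 = 42.38 kN.
R_Q = 73.31 + 64.02 = 137.3 kN.

R_Q = 137.3 kN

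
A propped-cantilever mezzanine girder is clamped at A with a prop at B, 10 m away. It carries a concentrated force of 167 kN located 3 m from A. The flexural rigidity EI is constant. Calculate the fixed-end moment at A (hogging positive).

Remove the prop at B; the released (primary) structure is a cantilever built in at A.
Deflection at B on the released cantilever, summing each load's contribution:
  point load 167 at a = 3: Pa²(3L − a)/(6EI) = 6764/EI
Flexibility coefficient — unit upward force at B: δ_{BB} = L³/(3EI) = 333.3/EI.
Compatibility at B: δ_0 − R_B·δ_{BB} = 0, so R_B = 6764/333.3 = 20.29 kN.
Moment equilibrium about A: M_A = Σ(load moments about A) − R_B·L = 501 − 20.29×10 = 298.1 kN·m.

M_A = 298.1 kN·m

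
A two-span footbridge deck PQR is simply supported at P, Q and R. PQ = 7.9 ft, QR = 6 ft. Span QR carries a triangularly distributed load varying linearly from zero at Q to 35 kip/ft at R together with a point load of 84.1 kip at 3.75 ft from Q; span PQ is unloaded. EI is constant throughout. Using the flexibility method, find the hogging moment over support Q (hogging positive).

M_Q = 66.82 kip·ft

Insert a hinge at Q; M_Q is the redundant, and each span becomes simply supported.
Discontinuity in slope at Q on the released structure — sum the simple-span end rotations:
  span QR: triangular load, peak 35: 7w₀L³/(360EI) = 147/EI
  span QR: point load 84.1 at a = 3.75: Pab(L + b)/(6LEI) = 162.6/EI
  relative rotation θ_0 = (0 + 309.6)/EI = 309.6/EI
A unit hogging moment at Q produces rotation L₁/(3EI) + L₂/(3EI) = 4.633/EI.
Compatibility: M_Q·(L₁+L₂)/(3EI) = θ_0, giving M_Q = 66.82 kip·ft (hogging).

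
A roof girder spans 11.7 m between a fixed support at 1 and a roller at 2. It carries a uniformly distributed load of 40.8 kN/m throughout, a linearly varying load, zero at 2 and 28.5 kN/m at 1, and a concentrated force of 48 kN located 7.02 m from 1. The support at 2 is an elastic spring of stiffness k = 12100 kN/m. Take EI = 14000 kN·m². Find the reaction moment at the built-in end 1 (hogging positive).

M_1 = 1058 kN·m

Remove the prop at 2; the released (primary) structure is a cantilever built in at 1.
Primary-structure tip deflection at 2 by superposition:
  UDL 40.8: wL⁴/(8EI) = 95568/EI
  triangular load, peak 28.5 at the fixed end: w₀L⁴/(30EI) = 17802/EI
  point load 48 at a = 7.02: Pa²(3L − a)/(6EI) = 11070/EI
  δ_0 = 124441/EI
Flexibility coefficient — unit upward force at 2: δ_{22} = L³/(3EI) = 533.9/EI.
With EI = 14000 kN·m²: δ_0 = 8.8886 m and δ_{22} = 0.038134 m/kN.
Compatibility — the spring shortens by R_2/k under the reaction it provides: δ_0 − R_2·δ_{22} = R_2/k. With 1/k = 0.000083 m/kN, R_2 = δ_0 / (δ_{22} + 1/k) = 8.8886 / (0.038134 + 0.000083) = 232.6 kN.
Moment equilibrium about 1: M_1 = Σ(load moments about 1) − R_2·L = 3780 − 232.6×11.7 = 1058 kN·m.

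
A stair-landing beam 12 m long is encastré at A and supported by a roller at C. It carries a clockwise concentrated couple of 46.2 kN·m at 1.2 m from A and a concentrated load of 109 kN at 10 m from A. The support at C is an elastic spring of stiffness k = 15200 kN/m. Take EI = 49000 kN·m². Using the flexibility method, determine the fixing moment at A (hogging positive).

Remove the prop at C; the released (primary) structure is a cantilever built in at A.
Deflection at C on the released cantilever, summing each load's contribution:
  clockwise couple 46.2 at a = 1.2: M₀a(2L − a)/(2EI) = 632/EI
  point load 109 at a = 10: Pa²(3L − a)/(6EI) = 47233/EI
  δ_0 = 47865/EI
Flexibility coefficient — unit upward force at C: δ_{CC} = L³/(3EI) = 576/EI.
With EI = 49000 kN·m²: δ_0 = 0.97684 m and δ_{CC} = 0.011755 m/kN.
Compatibility — the spring shortens by R_C/k under the reaction it provides: δ_0 − R_C·δ_{CC} = R_C/k. With 1/k = 0.000066 m/kN, R_C = δ_0 / (δ_{CC} + 1/k) = 0.97684 / (0.011755 + 0.000066) = 82.64 kN.
Moment equilibrium about A: M_A = Σ(load moments about A) − R_C·L = 1136 − 82.64×12 = 144.6 kN·m.

M_A = 144.6 kN·m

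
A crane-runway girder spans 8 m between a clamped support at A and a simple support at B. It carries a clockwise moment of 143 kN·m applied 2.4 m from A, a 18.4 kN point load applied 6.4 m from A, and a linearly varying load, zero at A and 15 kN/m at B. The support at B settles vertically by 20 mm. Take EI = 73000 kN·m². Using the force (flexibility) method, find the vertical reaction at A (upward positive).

Remove the prop at B; the released (primary) structure is a cantilever built in at A.
Free-end deflection of the primary structure under the applied loading (downward +):
  clockwise couple 143 at a = 2.4: M₀a(2L − a)/(2EI) = 2334/EI
  point load 18.4 at a = 6.4: Pa²(3L − a)/(6EI) = 2211/EI
  triangular load, peak 15 at the free end: 11w₀L⁴/(120EI) = 5632/EI
  δ_0 = 10177/EI
Flexibility coefficient — unit upward force at B: δ_{BB} = L³/(3EI) = 170.7/EI.
With EI = 73000 kN·m²: δ_0 = 0.1394 m and δ_{BB} = 0.002338 m/kN.
Compatibility — the beam at B must follow the support down by 0.02 m: δ_0 − R_B·δ_{BB} = 0.02, so R_B = (0.1394 − 0.02)/0.002338 = 51.07 kN.
Vertical equilibrium: R_A = ΣP − R_B = 78.4 − 51.07 = 27.33 kN.

R_A = 27.33 kN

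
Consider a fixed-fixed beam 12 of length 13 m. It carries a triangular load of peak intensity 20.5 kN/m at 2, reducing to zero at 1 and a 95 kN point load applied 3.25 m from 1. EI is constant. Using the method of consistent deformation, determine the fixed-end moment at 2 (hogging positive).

M_2 = 231.1 kN·m

Take the two fixed-end moments M_1, M_2 as redundants; the released structure is the simple span 12.
Simple-span end rotations at 1 and 2 under the given loads:
  at 1: triangular load, peak 20.5: 7w₀L³/(360EI) = 875.7/EI
  at 2: triangular load, peak 20.5: w₀L³/(45EI) = 1001/EI
  at 1: point load 95 at a = 3.25: Pab(L + b)/(6LEI) = 878/EI
  at 2: point load 95 at a = 3.25: Pab(L + a)/(6LEI) = 627.1/EI
  θ_10 = 1754/EI,  θ_20 = 1628/EI
Flexibility coefficients: a unit moment at one end gives L/(3EI) there and L/(6EI) at the far end, so f₁₁ = f₂₂ = 4.333/EI and f₁₂ = f₂₁ = 2.167/EI.
Compatibility — zero rotation at each built-in end:
  4.333 M_1 + 2.167 M_2 = 1754
  2.167 M_1 + 4.333 M_2 = 1628
Solving the pair gives M_1 = 289.2 kN·m and M_2 = 231.1 kN·m (hogging).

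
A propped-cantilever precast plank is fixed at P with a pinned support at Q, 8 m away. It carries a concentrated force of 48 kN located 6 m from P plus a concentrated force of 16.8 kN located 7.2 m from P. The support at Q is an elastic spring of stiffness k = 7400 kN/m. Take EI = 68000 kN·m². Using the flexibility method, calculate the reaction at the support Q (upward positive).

Choose R_Q as the redundant. The primary structure is the cantilever fixed at P.
Deflection at Q on the released cantilever, summing each load's contribution:
  point load 48 at a = 6: Pa²(3L − a)/(6EI) = 5184/EI
  point load 16.8 at a = 7.2: Pa²(3L − a)/(6EI) = 2439/EI
  δ_0 = 7623/EI
Tip deflection under a unit load at Q: L³/(3EI) = 170.7/EI.
With EI = 68000 kN·m²: δ_0 = 0.1121 m and δ_{QQ} = 0.00251 m/kN.
Compatibility — the spring shortens by R_Q/k under the reaction it provides: δ_0 − R_Q·δ_{QQ} = R_Q/k. With 1/k = 0.000135 m/kN, R_Q = δ_0 / (δ_{QQ} + 1/k) = 0.1121 / (0.00251 + 0.000135) = 42.38 kN.

R_Q = 42.38 kN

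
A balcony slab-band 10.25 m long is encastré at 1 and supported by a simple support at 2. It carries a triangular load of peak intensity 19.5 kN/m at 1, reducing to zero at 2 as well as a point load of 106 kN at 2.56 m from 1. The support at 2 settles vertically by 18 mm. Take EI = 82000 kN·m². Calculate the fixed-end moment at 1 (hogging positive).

Choose R_2 as the redundant. The primary structure is the cantilever fixed at 1.
Deflection at 2 on the released cantilever, summing each load's contribution:
  triangular load, peak 19.5 at the fixed end: w₀L⁴/(30EI) = 7175/EI
  point load 106 at a = 2.56: Pa²(3L − a)/(6EI) = 3264/EI
  δ_0 = 10439/EI
Tip deflection under a unit load at 2: L³/(3EI) = 359/EI.
With EI = 82000 kN·m²: δ_0 = 0.1273 m and δ_{22} = 0.004378 m/kN.
Compatibility — the beam at 2 must follow the support down by 0.018 m: δ_0 − R_2·δ_{22} = 0.018, so R_2 = (0.1273 − 0.018)/0.004378 = 24.97 kN.
Moment equilibrium about 1: M_1 = Σ(load moments about 1) − R_2·L = 612.8 − 24.97×10.25 = 356.9 kN·m.

M_1 = 356.9 kN·m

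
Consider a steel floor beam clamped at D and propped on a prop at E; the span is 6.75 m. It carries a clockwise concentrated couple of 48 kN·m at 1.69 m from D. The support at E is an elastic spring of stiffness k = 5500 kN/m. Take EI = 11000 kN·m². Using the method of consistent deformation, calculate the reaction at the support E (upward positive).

Remove the prop at E; the released (primary) structure is a cantilever built in at D.
Downward deflection at the released point E due to the loads:
  clockwise couple 48 at a = 1.69: M₀a(2L − a)/(2EI) = 479/EI
Tip deflection under a unit load at E: L³/(3EI) = 102.5/EI.
With EI = 11000 kN·m²: δ_0 = 0.043547 m and δ_{EE} = 0.00932 m/kN.
Compatibility — the spring shortens by R_E/k under the reaction it provides: δ_0 − R_E·δ_{EE} = R_E/k. With 1/k = 0.000182 m/kN, R_E = δ_0 / (δ_{EE} + 1/k) = 0.043547 / (0.00932 + 0.000182) = 4.583 kN.

R_E = 4.583 kN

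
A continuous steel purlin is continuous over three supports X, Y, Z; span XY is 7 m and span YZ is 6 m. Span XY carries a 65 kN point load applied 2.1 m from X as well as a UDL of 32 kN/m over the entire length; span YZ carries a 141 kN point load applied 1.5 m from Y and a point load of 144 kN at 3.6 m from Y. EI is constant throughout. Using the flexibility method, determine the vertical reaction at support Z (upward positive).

Take M_Y as the redundant. Released structure: two simple spans XY and YZ with a hinge at Y.
Discontinuity in slope at Y on the released structure — sum the simple-span end rotations:
  span XY: point load 65 at a = 2.1: Pab(L + a)/(6LEI) = 144.9/EI
  span XY: UDL 32: wL³/(24EI) = 457.3/EI
  span YZ: point load 141 at a = 1.5: Pab(L + b)/(6LEI) = 277.6/EI
  span YZ: point load 144 at a = 3.6: Pab(L + b)/(6LEI) = 290.3/EI
  relative rotation θ_0 = (602.3 + 567.9)/EI = 1170/EI
A unit hogging moment at Y produces rotation L₁/(3EI) + L₂/(3EI) = 4.333/EI.
Slope continuity at Y: θ_0 = M_Y·4.333/EI, so M_Y = 1170/4.333 = 270 kN·m (hogging).
Span YZ, ΣM about Z: R_Y^{YZ}·6 = 980.1 + 270, so R_Y^{YZ} = 208.4 kN and R_Z = 285 − 208.4 = 76.64 kN.

R_Z = 76.64 kN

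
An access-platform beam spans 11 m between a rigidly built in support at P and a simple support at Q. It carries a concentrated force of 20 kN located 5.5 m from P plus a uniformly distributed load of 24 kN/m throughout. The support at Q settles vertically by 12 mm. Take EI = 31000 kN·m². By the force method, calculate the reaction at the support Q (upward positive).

Take the reaction at Q as the redundant and release it; the primary structure is a cantilever fixed at P.
Deflection at Q on the released cantilever, summing each load's contribution:
  point load 20 at a = 5.5: Pa²(3L − a)/(6EI) = 2773/EI
  UDL 24: wL⁴/(8EI) = 43923/EI
  δ_0 = 46696/EI
Tip deflection under a unit load at Q: L³/(3EI) = 443.7/EI.
With EI = 31000 kN·m²: δ_0 = 1.5063 m and δ_{QQ} = 0.014312 m/kN.
Compatibility — the beam at Q must follow the support down by 0.012 m: δ_0 − R_Q·δ_{QQ} = 0.012, so R_Q = (1.5063 − 0.012)/0.014312 = 104.4 kN.

R_Q = 104.4 kN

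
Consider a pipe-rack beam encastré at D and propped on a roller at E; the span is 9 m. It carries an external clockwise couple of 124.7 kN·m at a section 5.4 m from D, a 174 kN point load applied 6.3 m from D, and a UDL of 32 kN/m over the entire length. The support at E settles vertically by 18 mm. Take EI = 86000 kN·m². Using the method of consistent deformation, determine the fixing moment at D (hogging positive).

Remove the prop at E; the released (primary) structure is a cantilever built in at D.
Deflection at E on the released cantilever, summing each load's contribution:
  clockwise couple 124.7 at a = 5.4: M₀a(2L − a)/(2EI) = 4242/EI
  point load 174 at a = 6.3: Pa²(3L − a)/(6EI) = 23826/EI
  UDL 32: wL⁴/(8EI) = 26244/EI
  δ_0 = 54312/EI
Tip deflection under a unit load at E: L³/(3EI) = 243/EI.
With EI = 86000 kN·m²: δ_0 = 0.63154 m and δ_{EE} = 0.002826 m/kN.
Compatibility — the beam at E must follow the support down by 0.018 m: δ_0 − R_E·δ_{EE} = 0.018, so R_E = (0.63154 − 0.018)/0.002826 = 217.1 kN.
Moment equilibrium about D: M_D = Σ(load moments about D) − R_E·L = 2517 − 217.1×9 = 562.7 kN·m.

M_D = 562.7 kN·m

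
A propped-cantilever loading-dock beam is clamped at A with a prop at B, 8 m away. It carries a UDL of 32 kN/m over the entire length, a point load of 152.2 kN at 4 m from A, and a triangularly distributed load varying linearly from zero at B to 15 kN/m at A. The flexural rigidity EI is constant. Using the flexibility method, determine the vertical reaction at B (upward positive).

Remove the prop at B; the released (primary) structure is a cantilever built in at A.
Free-end deflection of the primary structure under the applied loading (downward +):
  UDL 32: wL⁴/(8EI) = 16384/EI
  point load 152.2 at a = 4: Pa²(3L − a)/(6EI) = 8117/EI
  triangular load, peak 15 at the fixed end: w₀L⁴/(30EI) = 2048/EI
  δ_0 = 26549/EI
Flexibility coefficient — unit upward force at B: δ_{BB} = L³/(3EI) = 170.7/EI.
Compatibility at B: δ_0 − R_B·δ_{BB} = 0, so R_B = 26549/170.7 = 155.6 kN.

R_B = 155.6 kN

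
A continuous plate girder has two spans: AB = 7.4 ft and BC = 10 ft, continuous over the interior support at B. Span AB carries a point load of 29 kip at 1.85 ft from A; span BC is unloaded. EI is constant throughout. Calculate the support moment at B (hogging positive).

Take M_B as the redundant. Released structure: two simple spans AB and BC with a hinge at B.
Rotations at B on the released spans (each span's end-slope, ×1/EI):
  span AB: point load 29 at a = 1.85: Pab(L + a)/(6LEI) = 62.03/EI
  relative rotation θ_0 = (62.03 + 0)/EI = 62.03/EI
A unit hogging moment at B produces rotation L₁/(3EI) + L₂/(3EI) = 5.8/EI.
Slope continuity at B: θ_0 = M_B·5.8/EI, so M_B = 62.03/5.8 = 10.7 kip·ft (hogging).

M_B = 10.7 kip·ft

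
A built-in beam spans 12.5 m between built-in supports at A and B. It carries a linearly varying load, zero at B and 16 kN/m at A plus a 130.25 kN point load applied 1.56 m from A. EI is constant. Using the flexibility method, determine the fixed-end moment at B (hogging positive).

Take the two fixed-end moments M_A, M_B as redundants; the released structure is the simple span AB.
Simple-span end rotations at A and B under the given loads:
  at A: triangular load, peak 16: w₀L³/(45EI) = 694.4/EI
  at B: triangular load, peak 16: 7w₀L³/(360EI) = 607.6/EI
  at A: point load 130.25 at a = 1.56: Pab(L + b)/(6LEI) = 694.7/EI
  at B: point load 130.25 at a = 1.56: Pab(L + a)/(6LEI) = 416.7/EI
  θ_A0 = 1389/EI,  θ_B0 = 1024/EI
Flexibility coefficients: a unit moment at one end gives L/(3EI) there and L/(6EI) at the far end, so f₁₁ = f₂₂ = 4.167/EI and f₁₂ = f₂₁ = 2.083/EI.
Compatibility — zero rotation at each built-in end:
  4.167 M_A + 2.083 M_B = 1389
  2.083 M_A + 4.167 M_B = 1024
Solving the pair gives M_A = 280.6 kN·m and M_B = 105.5 kN·m (hogging).

M_B = 105.5 kN·m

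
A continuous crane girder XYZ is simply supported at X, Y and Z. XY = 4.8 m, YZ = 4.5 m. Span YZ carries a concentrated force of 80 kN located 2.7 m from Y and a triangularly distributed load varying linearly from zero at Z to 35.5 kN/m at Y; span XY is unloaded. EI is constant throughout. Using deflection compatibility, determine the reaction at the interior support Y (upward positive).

Take M_Y as the redundant. Released structure: two simple spans XY and YZ with a hinge at Y.
Rotations at Y on the released spans (each span's end-slope, ×1/EI):
  span YZ: point load 80 at a = 2.7: Pab(L + b)/(6LEI) = 90.72/EI
  span YZ: triangular load, peak 35.5: w₀L³/(45EI) = 71.89/EI
  relative rotation θ_0 = (0 + 162.6)/EI = 162.6/EI
A unit hogging moment at Y produces rotation L₁/(3EI) + L₂/(3EI) = 3.1/EI.
Slope continuity at Y: θ_0 = M_Y·3.1/EI, so M_Y = 162.6/3.1 = 52.45 kN·m (hogging).
Span XY, ΣM about X with M_Y applied at Y: R_Y^{XY}·4.8 = 0 + 52.45, so R_Y^{XY} = 10.93 kN and R_X = 0 − 10.93 = -10.93 kN.
Span YZ, ΣM about Z: R_Y^{YZ}·4.5 = 383.6 + 52.45, so R_Y^{YZ} = 96.91 kN and R_Z = 159.9 − 96.91 = 62.97 kN.
R_Y = 10.93 + 96.91 = 107.8 kN.

R_Y = 107.8 kN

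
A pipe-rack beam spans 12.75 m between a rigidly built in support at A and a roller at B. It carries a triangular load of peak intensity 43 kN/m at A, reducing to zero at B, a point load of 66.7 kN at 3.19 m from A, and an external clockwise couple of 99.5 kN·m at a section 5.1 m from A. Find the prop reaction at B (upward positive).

R_B = 68.06 kN

Choose R_B as the redundant. The primary structure is the cantilever fixed at A.
Downward deflection at the released point B due to the loads:
  triangular load, peak 43 at the fixed end: w₀L⁴/(30EI) = 37878/EI
  point load 66.7 at a = 3.19: Pa²(3L − a)/(6EI) = 3966/EI
  clockwise couple 99.5 at a = 5.1: M₀a(2L − a)/(2EI) = 5176/EI
  δ_0 = 47020/EI
Flexibility coefficient — unit upward force at B: δ_{BB} = L³/(3EI) = 690.9/EI.
Compatibility at B: δ_0 − R_B·δ_{BB} = 0, so R_B = 47020/690.9 = 68.06 kN.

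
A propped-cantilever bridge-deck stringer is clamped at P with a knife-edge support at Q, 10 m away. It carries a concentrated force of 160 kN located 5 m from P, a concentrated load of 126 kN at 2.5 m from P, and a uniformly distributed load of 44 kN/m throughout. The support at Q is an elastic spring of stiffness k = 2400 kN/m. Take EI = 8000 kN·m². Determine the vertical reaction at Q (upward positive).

Choose R_Q as the redundant. The primary structure is the cantilever fixed at P.
Downward deflection at the released point Q due to the loads:
  point load 160 at a = 5: Pa²(3L − a)/(6EI) = 16667/EI
  point load 126 at a = 2.5: Pa²(3L − a)/(6EI) = 3609/EI
  UDL 44: wL⁴/(8EI) = 55000/EI
  δ_0 = 75276/EI
Flexibility coefficient — unit upward force at Q: δ_{QQ} = L³/(3EI) = 333.3/EI.
With EI = 8000 kN·m²: δ_0 = 9.4095 m and δ_{QQ} = 0.041667 m/kN.
Compatibility — the spring shortens by R_Q/k under the reaction it provides: δ_0 − R_Q·δ_{QQ} = R_Q/k. With 1/k = 0.000417 m/kN, R_Q = δ_0 / (δ_{QQ} + 1/k) = 9.4095 / (0.041667 + 0.000417) = 223.6 kN.

R_Q = 223.6 kN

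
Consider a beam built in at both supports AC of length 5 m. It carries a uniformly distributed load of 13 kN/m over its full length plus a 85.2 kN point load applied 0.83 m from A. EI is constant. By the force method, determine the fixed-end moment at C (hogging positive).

Release both end moments; the primary structure is a simply-supported span AC with redundants M_A and M_C.
Simple-span end rotations at A and C under the given loads:
  at A: UDL 13: wL³/(24EI) = 67.71/EI
  at C: UDL 13: wL³/(24EI) = 67.71/EI
  at A: point load 85.2 at a = 0.83: Pab(L + b)/(6LEI) = 90.14/EI
  at C: point load 85.2 at a = 0.83: Pab(L + a)/(6LEI) = 57.31/EI
  θ_A0 = 157.8/EI,  θ_C0 = 125/EI
Flexibility coefficients: a unit moment at one end gives L/(3EI) there and L/(6EI) at the far end, so f₁₁ = f₂₂ = 1.667/EI and f₁₂ = f₂₁ = 0.8333/EI.
Compatibility — zero rotation at each built-in end:
  1.667 M_A + 0.8333 M_C = 157.8
  0.8333 M_A + 1.667 M_C = 125
Solving the pair gives M_A = 76.27 kN·m and M_C = 36.87 kN·m (hogging).

M_C = 36.87 kN·m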